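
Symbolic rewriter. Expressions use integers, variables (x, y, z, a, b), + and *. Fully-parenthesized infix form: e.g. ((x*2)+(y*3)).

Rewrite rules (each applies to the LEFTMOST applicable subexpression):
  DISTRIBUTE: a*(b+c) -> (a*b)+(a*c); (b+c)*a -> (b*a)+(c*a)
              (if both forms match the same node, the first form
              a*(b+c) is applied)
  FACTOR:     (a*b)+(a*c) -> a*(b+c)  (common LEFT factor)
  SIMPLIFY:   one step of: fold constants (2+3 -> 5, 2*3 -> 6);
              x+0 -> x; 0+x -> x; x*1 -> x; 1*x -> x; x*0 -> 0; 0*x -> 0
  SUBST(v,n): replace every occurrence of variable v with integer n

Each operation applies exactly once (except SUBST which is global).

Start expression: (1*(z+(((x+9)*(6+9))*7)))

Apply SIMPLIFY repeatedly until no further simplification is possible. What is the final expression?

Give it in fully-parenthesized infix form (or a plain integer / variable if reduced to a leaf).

Answer: (z+(((x+9)*15)*7))

Derivation:
Start: (1*(z+(((x+9)*(6+9))*7)))
Step 1: at root: (1*(z+(((x+9)*(6+9))*7))) -> (z+(((x+9)*(6+9))*7)); overall: (1*(z+(((x+9)*(6+9))*7))) -> (z+(((x+9)*(6+9))*7))
Step 2: at RLR: (6+9) -> 15; overall: (z+(((x+9)*(6+9))*7)) -> (z+(((x+9)*15)*7))
Fixed point: (z+(((x+9)*15)*7))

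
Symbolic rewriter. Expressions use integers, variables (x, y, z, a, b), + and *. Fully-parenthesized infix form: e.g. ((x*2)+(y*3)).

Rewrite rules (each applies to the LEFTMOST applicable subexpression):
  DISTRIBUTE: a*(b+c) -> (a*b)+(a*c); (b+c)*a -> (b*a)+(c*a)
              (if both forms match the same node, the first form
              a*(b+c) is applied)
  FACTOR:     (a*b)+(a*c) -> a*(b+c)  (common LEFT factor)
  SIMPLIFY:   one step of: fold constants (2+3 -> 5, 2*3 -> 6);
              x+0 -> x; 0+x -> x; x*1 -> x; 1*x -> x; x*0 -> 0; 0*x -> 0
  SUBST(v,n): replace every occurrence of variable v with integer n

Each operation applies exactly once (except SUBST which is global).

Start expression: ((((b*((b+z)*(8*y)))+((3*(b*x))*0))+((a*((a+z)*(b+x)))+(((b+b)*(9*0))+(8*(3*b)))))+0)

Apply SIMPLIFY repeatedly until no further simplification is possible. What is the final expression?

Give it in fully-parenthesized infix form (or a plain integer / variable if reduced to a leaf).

Start: ((((b*((b+z)*(8*y)))+((3*(b*x))*0))+((a*((a+z)*(b+x)))+(((b+b)*(9*0))+(8*(3*b)))))+0)
Step 1: at root: ((((b*((b+z)*(8*y)))+((3*(b*x))*0))+((a*((a+z)*(b+x)))+(((b+b)*(9*0))+(8*(3*b)))))+0) -> (((b*((b+z)*(8*y)))+((3*(b*x))*0))+((a*((a+z)*(b+x)))+(((b+b)*(9*0))+(8*(3*b))))); overall: ((((b*((b+z)*(8*y)))+((3*(b*x))*0))+((a*((a+z)*(b+x)))+(((b+b)*(9*0))+(8*(3*b)))))+0) -> (((b*((b+z)*(8*y)))+((3*(b*x))*0))+((a*((a+z)*(b+x)))+(((b+b)*(9*0))+(8*(3*b)))))
Step 2: at LR: ((3*(b*x))*0) -> 0; overall: (((b*((b+z)*(8*y)))+((3*(b*x))*0))+((a*((a+z)*(b+x)))+(((b+b)*(9*0))+(8*(3*b))))) -> (((b*((b+z)*(8*y)))+0)+((a*((a+z)*(b+x)))+(((b+b)*(9*0))+(8*(3*b)))))
Step 3: at L: ((b*((b+z)*(8*y)))+0) -> (b*((b+z)*(8*y))); overall: (((b*((b+z)*(8*y)))+0)+((a*((a+z)*(b+x)))+(((b+b)*(9*0))+(8*(3*b))))) -> ((b*((b+z)*(8*y)))+((a*((a+z)*(b+x)))+(((b+b)*(9*0))+(8*(3*b)))))
Step 4: at RRLR: (9*0) -> 0; overall: ((b*((b+z)*(8*y)))+((a*((a+z)*(b+x)))+(((b+b)*(9*0))+(8*(3*b))))) -> ((b*((b+z)*(8*y)))+((a*((a+z)*(b+x)))+(((b+b)*0)+(8*(3*b)))))
Step 5: at RRL: ((b+b)*0) -> 0; overall: ((b*((b+z)*(8*y)))+((a*((a+z)*(b+x)))+(((b+b)*0)+(8*(3*b))))) -> ((b*((b+z)*(8*y)))+((a*((a+z)*(b+x)))+(0+(8*(3*b)))))
Step 6: at RR: (0+(8*(3*b))) -> (8*(3*b)); overall: ((b*((b+z)*(8*y)))+((a*((a+z)*(b+x)))+(0+(8*(3*b))))) -> ((b*((b+z)*(8*y)))+((a*((a+z)*(b+x)))+(8*(3*b))))
Fixed point: ((b*((b+z)*(8*y)))+((a*((a+z)*(b+x)))+(8*(3*b))))

Answer: ((b*((b+z)*(8*y)))+((a*((a+z)*(b+x)))+(8*(3*b))))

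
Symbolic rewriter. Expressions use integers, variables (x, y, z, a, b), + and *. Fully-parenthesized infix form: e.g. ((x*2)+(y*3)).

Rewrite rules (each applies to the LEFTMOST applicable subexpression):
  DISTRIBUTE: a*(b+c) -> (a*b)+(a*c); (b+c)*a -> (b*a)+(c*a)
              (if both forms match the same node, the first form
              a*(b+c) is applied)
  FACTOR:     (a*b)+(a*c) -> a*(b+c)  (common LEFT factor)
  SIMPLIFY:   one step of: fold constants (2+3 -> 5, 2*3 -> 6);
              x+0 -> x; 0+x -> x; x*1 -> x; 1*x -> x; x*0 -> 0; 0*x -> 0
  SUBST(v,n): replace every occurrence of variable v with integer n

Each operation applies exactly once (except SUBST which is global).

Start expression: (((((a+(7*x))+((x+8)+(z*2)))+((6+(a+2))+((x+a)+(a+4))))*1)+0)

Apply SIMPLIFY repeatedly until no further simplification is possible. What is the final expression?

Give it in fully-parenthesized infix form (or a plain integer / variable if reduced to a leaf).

Start: (((((a+(7*x))+((x+8)+(z*2)))+((6+(a+2))+((x+a)+(a+4))))*1)+0)
Step 1: at root: (((((a+(7*x))+((x+8)+(z*2)))+((6+(a+2))+((x+a)+(a+4))))*1)+0) -> ((((a+(7*x))+((x+8)+(z*2)))+((6+(a+2))+((x+a)+(a+4))))*1); overall: (((((a+(7*x))+((x+8)+(z*2)))+((6+(a+2))+((x+a)+(a+4))))*1)+0) -> ((((a+(7*x))+((x+8)+(z*2)))+((6+(a+2))+((x+a)+(a+4))))*1)
Step 2: at root: ((((a+(7*x))+((x+8)+(z*2)))+((6+(a+2))+((x+a)+(a+4))))*1) -> (((a+(7*x))+((x+8)+(z*2)))+((6+(a+2))+((x+a)+(a+4)))); overall: ((((a+(7*x))+((x+8)+(z*2)))+((6+(a+2))+((x+a)+(a+4))))*1) -> (((a+(7*x))+((x+8)+(z*2)))+((6+(a+2))+((x+a)+(a+4))))
Fixed point: (((a+(7*x))+((x+8)+(z*2)))+((6+(a+2))+((x+a)+(a+4))))

Answer: (((a+(7*x))+((x+8)+(z*2)))+((6+(a+2))+((x+a)+(a+4))))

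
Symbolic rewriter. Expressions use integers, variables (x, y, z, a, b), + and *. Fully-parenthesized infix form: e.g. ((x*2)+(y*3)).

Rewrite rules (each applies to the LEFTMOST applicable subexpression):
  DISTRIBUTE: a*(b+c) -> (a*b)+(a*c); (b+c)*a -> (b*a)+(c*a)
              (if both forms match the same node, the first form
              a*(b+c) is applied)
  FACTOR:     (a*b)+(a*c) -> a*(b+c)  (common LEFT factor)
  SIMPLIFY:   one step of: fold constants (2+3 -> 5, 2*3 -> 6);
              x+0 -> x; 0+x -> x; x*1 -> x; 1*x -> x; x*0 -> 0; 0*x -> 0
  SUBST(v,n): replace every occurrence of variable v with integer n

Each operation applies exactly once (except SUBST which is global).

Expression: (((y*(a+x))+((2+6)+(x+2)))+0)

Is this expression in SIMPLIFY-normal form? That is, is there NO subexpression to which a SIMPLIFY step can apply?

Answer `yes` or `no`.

Answer: no

Derivation:
Expression: (((y*(a+x))+((2+6)+(x+2)))+0)
Scanning for simplifiable subexpressions (pre-order)...
  at root: (((y*(a+x))+((2+6)+(x+2)))+0) (SIMPLIFIABLE)
  at L: ((y*(a+x))+((2+6)+(x+2))) (not simplifiable)
  at LL: (y*(a+x)) (not simplifiable)
  at LLR: (a+x) (not simplifiable)
  at LR: ((2+6)+(x+2)) (not simplifiable)
  at LRL: (2+6) (SIMPLIFIABLE)
  at LRR: (x+2) (not simplifiable)
Found simplifiable subexpr at path root: (((y*(a+x))+((2+6)+(x+2)))+0)
One SIMPLIFY step would give: ((y*(a+x))+((2+6)+(x+2)))
-> NOT in normal form.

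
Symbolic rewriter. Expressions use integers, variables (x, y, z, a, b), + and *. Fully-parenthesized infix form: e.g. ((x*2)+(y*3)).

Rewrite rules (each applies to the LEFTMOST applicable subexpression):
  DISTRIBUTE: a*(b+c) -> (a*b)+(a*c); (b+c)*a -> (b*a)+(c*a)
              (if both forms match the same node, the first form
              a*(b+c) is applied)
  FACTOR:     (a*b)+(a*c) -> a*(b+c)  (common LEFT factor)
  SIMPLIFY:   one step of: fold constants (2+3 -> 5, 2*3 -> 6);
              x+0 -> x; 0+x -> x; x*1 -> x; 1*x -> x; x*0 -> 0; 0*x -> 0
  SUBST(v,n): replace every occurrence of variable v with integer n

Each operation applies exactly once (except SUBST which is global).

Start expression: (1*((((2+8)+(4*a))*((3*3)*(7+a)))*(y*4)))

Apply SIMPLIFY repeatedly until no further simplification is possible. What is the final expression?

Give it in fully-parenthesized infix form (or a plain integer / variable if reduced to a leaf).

Answer: (((10+(4*a))*(9*(7+a)))*(y*4))

Derivation:
Start: (1*((((2+8)+(4*a))*((3*3)*(7+a)))*(y*4)))
Step 1: at root: (1*((((2+8)+(4*a))*((3*3)*(7+a)))*(y*4))) -> ((((2+8)+(4*a))*((3*3)*(7+a)))*(y*4)); overall: (1*((((2+8)+(4*a))*((3*3)*(7+a)))*(y*4))) -> ((((2+8)+(4*a))*((3*3)*(7+a)))*(y*4))
Step 2: at LLL: (2+8) -> 10; overall: ((((2+8)+(4*a))*((3*3)*(7+a)))*(y*4)) -> (((10+(4*a))*((3*3)*(7+a)))*(y*4))
Step 3: at LRL: (3*3) -> 9; overall: (((10+(4*a))*((3*3)*(7+a)))*(y*4)) -> (((10+(4*a))*(9*(7+a)))*(y*4))
Fixed point: (((10+(4*a))*(9*(7+a)))*(y*4))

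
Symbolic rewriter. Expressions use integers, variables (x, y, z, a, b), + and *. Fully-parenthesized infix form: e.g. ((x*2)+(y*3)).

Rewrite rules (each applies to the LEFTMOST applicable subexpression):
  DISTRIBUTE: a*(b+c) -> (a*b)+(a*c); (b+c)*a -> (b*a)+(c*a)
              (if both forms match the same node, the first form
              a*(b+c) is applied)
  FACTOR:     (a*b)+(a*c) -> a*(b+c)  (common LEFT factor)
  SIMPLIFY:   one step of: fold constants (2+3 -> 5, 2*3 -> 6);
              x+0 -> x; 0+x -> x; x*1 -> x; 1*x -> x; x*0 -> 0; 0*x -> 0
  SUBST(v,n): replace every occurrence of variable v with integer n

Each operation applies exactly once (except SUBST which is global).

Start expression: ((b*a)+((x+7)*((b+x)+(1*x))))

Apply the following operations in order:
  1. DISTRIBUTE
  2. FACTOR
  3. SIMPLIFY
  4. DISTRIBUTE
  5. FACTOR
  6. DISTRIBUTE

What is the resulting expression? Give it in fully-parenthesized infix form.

Start: ((b*a)+((x+7)*((b+x)+(1*x))))
Apply DISTRIBUTE at R (target: ((x+7)*((b+x)+(1*x)))): ((b*a)+((x+7)*((b+x)+(1*x)))) -> ((b*a)+(((x+7)*(b+x))+((x+7)*(1*x))))
Apply FACTOR at R (target: (((x+7)*(b+x))+((x+7)*(1*x)))): ((b*a)+(((x+7)*(b+x))+((x+7)*(1*x)))) -> ((b*a)+((x+7)*((b+x)+(1*x))))
Apply SIMPLIFY at RRR (target: (1*x)): ((b*a)+((x+7)*((b+x)+(1*x)))) -> ((b*a)+((x+7)*((b+x)+x)))
Apply DISTRIBUTE at R (target: ((x+7)*((b+x)+x))): ((b*a)+((x+7)*((b+x)+x))) -> ((b*a)+(((x+7)*(b+x))+((x+7)*x)))
Apply FACTOR at R (target: (((x+7)*(b+x))+((x+7)*x))): ((b*a)+(((x+7)*(b+x))+((x+7)*x))) -> ((b*a)+((x+7)*((b+x)+x)))
Apply DISTRIBUTE at R (target: ((x+7)*((b+x)+x))): ((b*a)+((x+7)*((b+x)+x))) -> ((b*a)+(((x+7)*(b+x))+((x+7)*x)))

Answer: ((b*a)+(((x+7)*(b+x))+((x+7)*x)))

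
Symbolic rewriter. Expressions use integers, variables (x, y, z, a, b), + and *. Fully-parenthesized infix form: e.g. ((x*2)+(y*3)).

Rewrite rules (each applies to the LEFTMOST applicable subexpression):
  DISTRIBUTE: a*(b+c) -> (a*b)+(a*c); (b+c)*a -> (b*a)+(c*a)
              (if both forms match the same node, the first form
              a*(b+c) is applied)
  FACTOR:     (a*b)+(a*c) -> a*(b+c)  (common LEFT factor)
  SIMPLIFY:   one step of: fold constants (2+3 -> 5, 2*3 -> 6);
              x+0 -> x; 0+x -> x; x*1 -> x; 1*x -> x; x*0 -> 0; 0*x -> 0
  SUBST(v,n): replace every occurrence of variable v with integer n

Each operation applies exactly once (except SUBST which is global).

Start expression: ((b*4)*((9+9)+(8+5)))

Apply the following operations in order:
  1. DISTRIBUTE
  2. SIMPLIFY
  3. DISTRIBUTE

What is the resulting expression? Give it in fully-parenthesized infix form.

Answer: (((b*4)*18)+(((b*4)*8)+((b*4)*5)))

Derivation:
Start: ((b*4)*((9+9)+(8+5)))
Apply DISTRIBUTE at root (target: ((b*4)*((9+9)+(8+5)))): ((b*4)*((9+9)+(8+5))) -> (((b*4)*(9+9))+((b*4)*(8+5)))
Apply SIMPLIFY at LR (target: (9+9)): (((b*4)*(9+9))+((b*4)*(8+5))) -> (((b*4)*18)+((b*4)*(8+5)))
Apply DISTRIBUTE at R (target: ((b*4)*(8+5))): (((b*4)*18)+((b*4)*(8+5))) -> (((b*4)*18)+(((b*4)*8)+((b*4)*5)))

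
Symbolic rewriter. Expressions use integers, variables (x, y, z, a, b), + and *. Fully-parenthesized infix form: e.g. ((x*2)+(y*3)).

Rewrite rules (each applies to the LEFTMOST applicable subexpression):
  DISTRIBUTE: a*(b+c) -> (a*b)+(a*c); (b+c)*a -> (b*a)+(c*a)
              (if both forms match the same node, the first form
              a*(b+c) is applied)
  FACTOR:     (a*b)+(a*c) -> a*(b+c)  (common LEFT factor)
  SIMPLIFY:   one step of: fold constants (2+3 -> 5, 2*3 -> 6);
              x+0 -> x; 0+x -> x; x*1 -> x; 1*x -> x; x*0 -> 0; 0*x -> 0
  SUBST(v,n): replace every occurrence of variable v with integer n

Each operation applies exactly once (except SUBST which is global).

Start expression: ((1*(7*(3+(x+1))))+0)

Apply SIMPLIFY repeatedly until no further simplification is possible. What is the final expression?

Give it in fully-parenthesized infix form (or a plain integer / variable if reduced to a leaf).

Answer: (7*(3+(x+1)))

Derivation:
Start: ((1*(7*(3+(x+1))))+0)
Step 1: at root: ((1*(7*(3+(x+1))))+0) -> (1*(7*(3+(x+1)))); overall: ((1*(7*(3+(x+1))))+0) -> (1*(7*(3+(x+1))))
Step 2: at root: (1*(7*(3+(x+1)))) -> (7*(3+(x+1))); overall: (1*(7*(3+(x+1)))) -> (7*(3+(x+1)))
Fixed point: (7*(3+(x+1)))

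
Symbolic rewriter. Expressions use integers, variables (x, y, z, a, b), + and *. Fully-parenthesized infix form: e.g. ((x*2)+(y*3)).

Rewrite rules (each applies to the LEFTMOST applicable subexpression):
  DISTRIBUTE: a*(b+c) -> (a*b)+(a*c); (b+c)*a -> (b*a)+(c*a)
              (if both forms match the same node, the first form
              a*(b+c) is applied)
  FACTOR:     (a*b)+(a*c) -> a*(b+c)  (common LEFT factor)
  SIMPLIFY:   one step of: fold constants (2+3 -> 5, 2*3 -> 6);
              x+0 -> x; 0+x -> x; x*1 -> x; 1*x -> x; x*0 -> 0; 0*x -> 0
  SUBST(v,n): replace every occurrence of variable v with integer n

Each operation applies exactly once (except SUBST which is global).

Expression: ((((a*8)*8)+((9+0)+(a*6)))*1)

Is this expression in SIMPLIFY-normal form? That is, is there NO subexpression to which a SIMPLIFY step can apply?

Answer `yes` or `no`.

Expression: ((((a*8)*8)+((9+0)+(a*6)))*1)
Scanning for simplifiable subexpressions (pre-order)...
  at root: ((((a*8)*8)+((9+0)+(a*6)))*1) (SIMPLIFIABLE)
  at L: (((a*8)*8)+((9+0)+(a*6))) (not simplifiable)
  at LL: ((a*8)*8) (not simplifiable)
  at LLL: (a*8) (not simplifiable)
  at LR: ((9+0)+(a*6)) (not simplifiable)
  at LRL: (9+0) (SIMPLIFIABLE)
  at LRR: (a*6) (not simplifiable)
Found simplifiable subexpr at path root: ((((a*8)*8)+((9+0)+(a*6)))*1)
One SIMPLIFY step would give: (((a*8)*8)+((9+0)+(a*6)))
-> NOT in normal form.

Answer: no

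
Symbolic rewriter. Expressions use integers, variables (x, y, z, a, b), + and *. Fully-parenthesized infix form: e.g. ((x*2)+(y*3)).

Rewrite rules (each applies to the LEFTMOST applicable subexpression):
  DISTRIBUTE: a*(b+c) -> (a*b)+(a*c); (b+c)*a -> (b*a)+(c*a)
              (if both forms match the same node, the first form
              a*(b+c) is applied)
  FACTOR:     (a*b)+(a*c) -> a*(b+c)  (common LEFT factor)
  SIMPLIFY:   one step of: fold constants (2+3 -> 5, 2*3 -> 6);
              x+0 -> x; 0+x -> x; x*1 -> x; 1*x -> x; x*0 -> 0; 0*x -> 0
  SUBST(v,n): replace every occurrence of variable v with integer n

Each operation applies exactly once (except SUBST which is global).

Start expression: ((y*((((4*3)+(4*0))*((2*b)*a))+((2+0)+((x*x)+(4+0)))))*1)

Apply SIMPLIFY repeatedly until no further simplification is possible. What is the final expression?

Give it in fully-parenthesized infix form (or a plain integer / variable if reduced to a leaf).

Start: ((y*((((4*3)+(4*0))*((2*b)*a))+((2+0)+((x*x)+(4+0)))))*1)
Step 1: at root: ((y*((((4*3)+(4*0))*((2*b)*a))+((2+0)+((x*x)+(4+0)))))*1) -> (y*((((4*3)+(4*0))*((2*b)*a))+((2+0)+((x*x)+(4+0))))); overall: ((y*((((4*3)+(4*0))*((2*b)*a))+((2+0)+((x*x)+(4+0)))))*1) -> (y*((((4*3)+(4*0))*((2*b)*a))+((2+0)+((x*x)+(4+0)))))
Step 2: at RLLL: (4*3) -> 12; overall: (y*((((4*3)+(4*0))*((2*b)*a))+((2+0)+((x*x)+(4+0))))) -> (y*(((12+(4*0))*((2*b)*a))+((2+0)+((x*x)+(4+0)))))
Step 3: at RLLR: (4*0) -> 0; overall: (y*(((12+(4*0))*((2*b)*a))+((2+0)+((x*x)+(4+0))))) -> (y*(((12+0)*((2*b)*a))+((2+0)+((x*x)+(4+0)))))
Step 4: at RLL: (12+0) -> 12; overall: (y*(((12+0)*((2*b)*a))+((2+0)+((x*x)+(4+0))))) -> (y*((12*((2*b)*a))+((2+0)+((x*x)+(4+0)))))
Step 5: at RRL: (2+0) -> 2; overall: (y*((12*((2*b)*a))+((2+0)+((x*x)+(4+0))))) -> (y*((12*((2*b)*a))+(2+((x*x)+(4+0)))))
Step 6: at RRRR: (4+0) -> 4; overall: (y*((12*((2*b)*a))+(2+((x*x)+(4+0))))) -> (y*((12*((2*b)*a))+(2+((x*x)+4))))
Fixed point: (y*((12*((2*b)*a))+(2+((x*x)+4))))

Answer: (y*((12*((2*b)*a))+(2+((x*x)+4))))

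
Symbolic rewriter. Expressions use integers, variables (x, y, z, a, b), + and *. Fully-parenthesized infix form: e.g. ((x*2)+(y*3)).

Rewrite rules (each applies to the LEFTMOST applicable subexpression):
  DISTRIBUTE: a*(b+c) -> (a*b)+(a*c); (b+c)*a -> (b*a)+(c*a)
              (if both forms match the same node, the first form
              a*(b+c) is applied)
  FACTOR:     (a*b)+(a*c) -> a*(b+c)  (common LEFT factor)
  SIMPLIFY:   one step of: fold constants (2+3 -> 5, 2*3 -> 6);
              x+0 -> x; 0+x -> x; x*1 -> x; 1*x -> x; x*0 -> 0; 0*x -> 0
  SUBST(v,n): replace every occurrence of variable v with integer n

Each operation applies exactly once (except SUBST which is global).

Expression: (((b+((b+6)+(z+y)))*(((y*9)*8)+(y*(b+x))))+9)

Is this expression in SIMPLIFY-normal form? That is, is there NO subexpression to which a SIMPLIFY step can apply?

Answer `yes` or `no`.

Answer: yes

Derivation:
Expression: (((b+((b+6)+(z+y)))*(((y*9)*8)+(y*(b+x))))+9)
Scanning for simplifiable subexpressions (pre-order)...
  at root: (((b+((b+6)+(z+y)))*(((y*9)*8)+(y*(b+x))))+9) (not simplifiable)
  at L: ((b+((b+6)+(z+y)))*(((y*9)*8)+(y*(b+x)))) (not simplifiable)
  at LL: (b+((b+6)+(z+y))) (not simplifiable)
  at LLR: ((b+6)+(z+y)) (not simplifiable)
  at LLRL: (b+6) (not simplifiable)
  at LLRR: (z+y) (not simplifiable)
  at LR: (((y*9)*8)+(y*(b+x))) (not simplifiable)
  at LRL: ((y*9)*8) (not simplifiable)
  at LRLL: (y*9) (not simplifiable)
  at LRR: (y*(b+x)) (not simplifiable)
  at LRRR: (b+x) (not simplifiable)
Result: no simplifiable subexpression found -> normal form.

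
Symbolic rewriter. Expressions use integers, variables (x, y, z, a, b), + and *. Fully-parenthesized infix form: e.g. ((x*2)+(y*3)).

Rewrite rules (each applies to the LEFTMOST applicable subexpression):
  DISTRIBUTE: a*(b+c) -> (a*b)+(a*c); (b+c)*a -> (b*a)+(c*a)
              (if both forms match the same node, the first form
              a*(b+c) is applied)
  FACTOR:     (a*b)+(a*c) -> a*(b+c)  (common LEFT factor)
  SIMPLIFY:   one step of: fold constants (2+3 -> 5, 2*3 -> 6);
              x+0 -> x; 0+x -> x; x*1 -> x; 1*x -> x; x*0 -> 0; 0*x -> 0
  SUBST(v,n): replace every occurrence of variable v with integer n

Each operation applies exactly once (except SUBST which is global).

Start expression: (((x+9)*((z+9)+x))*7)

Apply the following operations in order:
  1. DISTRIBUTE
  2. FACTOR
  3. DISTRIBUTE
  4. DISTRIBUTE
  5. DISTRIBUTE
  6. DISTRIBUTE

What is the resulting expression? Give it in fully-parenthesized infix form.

Start: (((x+9)*((z+9)+x))*7)
Apply DISTRIBUTE at L (target: ((x+9)*((z+9)+x))): (((x+9)*((z+9)+x))*7) -> ((((x+9)*(z+9))+((x+9)*x))*7)
Apply FACTOR at L (target: (((x+9)*(z+9))+((x+9)*x))): ((((x+9)*(z+9))+((x+9)*x))*7) -> (((x+9)*((z+9)+x))*7)
Apply DISTRIBUTE at L (target: ((x+9)*((z+9)+x))): (((x+9)*((z+9)+x))*7) -> ((((x+9)*(z+9))+((x+9)*x))*7)
Apply DISTRIBUTE at root (target: ((((x+9)*(z+9))+((x+9)*x))*7)): ((((x+9)*(z+9))+((x+9)*x))*7) -> ((((x+9)*(z+9))*7)+(((x+9)*x)*7))
Apply DISTRIBUTE at LL (target: ((x+9)*(z+9))): ((((x+9)*(z+9))*7)+(((x+9)*x)*7)) -> (((((x+9)*z)+((x+9)*9))*7)+(((x+9)*x)*7))
Apply DISTRIBUTE at L (target: ((((x+9)*z)+((x+9)*9))*7)): (((((x+9)*z)+((x+9)*9))*7)+(((x+9)*x)*7)) -> (((((x+9)*z)*7)+(((x+9)*9)*7))+(((x+9)*x)*7))

Answer: (((((x+9)*z)*7)+(((x+9)*9)*7))+(((x+9)*x)*7))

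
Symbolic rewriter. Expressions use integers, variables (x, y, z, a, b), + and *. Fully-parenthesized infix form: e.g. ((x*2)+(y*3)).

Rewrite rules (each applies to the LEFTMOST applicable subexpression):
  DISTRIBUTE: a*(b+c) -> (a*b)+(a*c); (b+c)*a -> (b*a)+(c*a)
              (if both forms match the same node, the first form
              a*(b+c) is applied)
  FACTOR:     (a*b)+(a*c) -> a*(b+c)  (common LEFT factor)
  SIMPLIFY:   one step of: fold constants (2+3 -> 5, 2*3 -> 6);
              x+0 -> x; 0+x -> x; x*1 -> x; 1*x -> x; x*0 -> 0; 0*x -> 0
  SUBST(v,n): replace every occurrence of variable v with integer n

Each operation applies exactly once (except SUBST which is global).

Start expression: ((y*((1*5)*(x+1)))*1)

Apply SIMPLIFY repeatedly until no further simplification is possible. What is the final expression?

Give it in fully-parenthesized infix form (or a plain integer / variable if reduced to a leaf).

Answer: (y*(5*(x+1)))

Derivation:
Start: ((y*((1*5)*(x+1)))*1)
Step 1: at root: ((y*((1*5)*(x+1)))*1) -> (y*((1*5)*(x+1))); overall: ((y*((1*5)*(x+1)))*1) -> (y*((1*5)*(x+1)))
Step 2: at RL: (1*5) -> 5; overall: (y*((1*5)*(x+1))) -> (y*(5*(x+1)))
Fixed point: (y*(5*(x+1)))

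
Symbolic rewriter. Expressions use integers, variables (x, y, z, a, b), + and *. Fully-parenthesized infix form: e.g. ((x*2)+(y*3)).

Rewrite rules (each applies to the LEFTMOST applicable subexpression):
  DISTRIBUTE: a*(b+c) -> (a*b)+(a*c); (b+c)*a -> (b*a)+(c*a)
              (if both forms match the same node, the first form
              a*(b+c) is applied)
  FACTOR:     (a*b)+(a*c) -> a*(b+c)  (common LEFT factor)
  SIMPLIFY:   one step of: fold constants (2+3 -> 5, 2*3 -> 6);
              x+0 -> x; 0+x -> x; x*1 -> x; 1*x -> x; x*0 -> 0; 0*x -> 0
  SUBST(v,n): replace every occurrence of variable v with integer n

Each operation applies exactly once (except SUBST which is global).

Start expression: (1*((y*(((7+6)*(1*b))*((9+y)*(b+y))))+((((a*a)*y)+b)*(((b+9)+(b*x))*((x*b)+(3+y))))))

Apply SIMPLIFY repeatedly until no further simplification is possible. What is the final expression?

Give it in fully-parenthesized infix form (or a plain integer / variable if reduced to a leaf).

Start: (1*((y*(((7+6)*(1*b))*((9+y)*(b+y))))+((((a*a)*y)+b)*(((b+9)+(b*x))*((x*b)+(3+y))))))
Step 1: at root: (1*((y*(((7+6)*(1*b))*((9+y)*(b+y))))+((((a*a)*y)+b)*(((b+9)+(b*x))*((x*b)+(3+y)))))) -> ((y*(((7+6)*(1*b))*((9+y)*(b+y))))+((((a*a)*y)+b)*(((b+9)+(b*x))*((x*b)+(3+y))))); overall: (1*((y*(((7+6)*(1*b))*((9+y)*(b+y))))+((((a*a)*y)+b)*(((b+9)+(b*x))*((x*b)+(3+y)))))) -> ((y*(((7+6)*(1*b))*((9+y)*(b+y))))+((((a*a)*y)+b)*(((b+9)+(b*x))*((x*b)+(3+y)))))
Step 2: at LRLL: (7+6) -> 13; overall: ((y*(((7+6)*(1*b))*((9+y)*(b+y))))+((((a*a)*y)+b)*(((b+9)+(b*x))*((x*b)+(3+y))))) -> ((y*((13*(1*b))*((9+y)*(b+y))))+((((a*a)*y)+b)*(((b+9)+(b*x))*((x*b)+(3+y)))))
Step 3: at LRLR: (1*b) -> b; overall: ((y*((13*(1*b))*((9+y)*(b+y))))+((((a*a)*y)+b)*(((b+9)+(b*x))*((x*b)+(3+y))))) -> ((y*((13*b)*((9+y)*(b+y))))+((((a*a)*y)+b)*(((b+9)+(b*x))*((x*b)+(3+y)))))
Fixed point: ((y*((13*b)*((9+y)*(b+y))))+((((a*a)*y)+b)*(((b+9)+(b*x))*((x*b)+(3+y)))))

Answer: ((y*((13*b)*((9+y)*(b+y))))+((((a*a)*y)+b)*(((b+9)+(b*x))*((x*b)+(3+y)))))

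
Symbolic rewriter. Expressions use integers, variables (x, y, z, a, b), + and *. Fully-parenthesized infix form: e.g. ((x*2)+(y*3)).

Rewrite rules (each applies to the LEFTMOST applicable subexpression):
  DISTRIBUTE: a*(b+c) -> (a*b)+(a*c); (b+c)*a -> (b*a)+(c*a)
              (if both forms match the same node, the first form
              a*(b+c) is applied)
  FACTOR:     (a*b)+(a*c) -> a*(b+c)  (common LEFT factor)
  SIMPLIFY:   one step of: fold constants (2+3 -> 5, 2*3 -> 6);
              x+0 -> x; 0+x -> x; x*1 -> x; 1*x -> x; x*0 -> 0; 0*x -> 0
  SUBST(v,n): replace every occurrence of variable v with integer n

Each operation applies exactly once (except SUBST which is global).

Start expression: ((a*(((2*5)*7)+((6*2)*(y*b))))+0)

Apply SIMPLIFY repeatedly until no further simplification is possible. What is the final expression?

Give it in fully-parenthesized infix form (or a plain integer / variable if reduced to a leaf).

Start: ((a*(((2*5)*7)+((6*2)*(y*b))))+0)
Step 1: at root: ((a*(((2*5)*7)+((6*2)*(y*b))))+0) -> (a*(((2*5)*7)+((6*2)*(y*b)))); overall: ((a*(((2*5)*7)+((6*2)*(y*b))))+0) -> (a*(((2*5)*7)+((6*2)*(y*b))))
Step 2: at RLL: (2*5) -> 10; overall: (a*(((2*5)*7)+((6*2)*(y*b)))) -> (a*((10*7)+((6*2)*(y*b))))
Step 3: at RL: (10*7) -> 70; overall: (a*((10*7)+((6*2)*(y*b)))) -> (a*(70+((6*2)*(y*b))))
Step 4: at RRL: (6*2) -> 12; overall: (a*(70+((6*2)*(y*b)))) -> (a*(70+(12*(y*b))))
Fixed point: (a*(70+(12*(y*b))))

Answer: (a*(70+(12*(y*b))))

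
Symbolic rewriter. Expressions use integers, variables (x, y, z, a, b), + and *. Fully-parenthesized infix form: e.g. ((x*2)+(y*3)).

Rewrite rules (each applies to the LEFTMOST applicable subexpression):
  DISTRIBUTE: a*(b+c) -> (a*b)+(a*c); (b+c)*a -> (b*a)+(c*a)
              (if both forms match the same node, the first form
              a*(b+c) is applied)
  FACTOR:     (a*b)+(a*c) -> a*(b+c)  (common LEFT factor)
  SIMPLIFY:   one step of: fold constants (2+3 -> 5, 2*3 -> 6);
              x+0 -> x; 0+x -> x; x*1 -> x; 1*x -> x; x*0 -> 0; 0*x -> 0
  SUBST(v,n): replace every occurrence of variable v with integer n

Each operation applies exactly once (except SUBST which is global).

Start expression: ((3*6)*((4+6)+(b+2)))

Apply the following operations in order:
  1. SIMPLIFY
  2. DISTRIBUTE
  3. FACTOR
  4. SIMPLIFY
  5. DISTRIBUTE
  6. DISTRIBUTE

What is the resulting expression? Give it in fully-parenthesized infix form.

Answer: ((18*10)+((18*b)+(18*2)))

Derivation:
Start: ((3*6)*((4+6)+(b+2)))
Apply SIMPLIFY at L (target: (3*6)): ((3*6)*((4+6)+(b+2))) -> (18*((4+6)+(b+2)))
Apply DISTRIBUTE at root (target: (18*((4+6)+(b+2)))): (18*((4+6)+(b+2))) -> ((18*(4+6))+(18*(b+2)))
Apply FACTOR at root (target: ((18*(4+6))+(18*(b+2)))): ((18*(4+6))+(18*(b+2))) -> (18*((4+6)+(b+2)))
Apply SIMPLIFY at RL (target: (4+6)): (18*((4+6)+(b+2))) -> (18*(10+(b+2)))
Apply DISTRIBUTE at root (target: (18*(10+(b+2)))): (18*(10+(b+2))) -> ((18*10)+(18*(b+2)))
Apply DISTRIBUTE at R (target: (18*(b+2))): ((18*10)+(18*(b+2))) -> ((18*10)+((18*b)+(18*2)))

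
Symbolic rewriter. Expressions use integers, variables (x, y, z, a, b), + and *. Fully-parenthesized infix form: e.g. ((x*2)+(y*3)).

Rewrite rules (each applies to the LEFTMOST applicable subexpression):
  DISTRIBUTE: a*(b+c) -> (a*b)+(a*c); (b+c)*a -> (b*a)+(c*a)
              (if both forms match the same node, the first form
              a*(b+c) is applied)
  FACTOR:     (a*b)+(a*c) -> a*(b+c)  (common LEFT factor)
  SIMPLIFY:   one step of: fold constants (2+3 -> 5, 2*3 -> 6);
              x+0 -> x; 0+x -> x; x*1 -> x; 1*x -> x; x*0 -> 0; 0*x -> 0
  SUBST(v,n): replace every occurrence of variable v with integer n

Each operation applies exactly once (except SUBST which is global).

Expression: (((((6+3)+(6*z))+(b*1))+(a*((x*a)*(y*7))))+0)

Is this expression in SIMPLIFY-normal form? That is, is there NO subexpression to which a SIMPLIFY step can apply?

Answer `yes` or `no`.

Answer: no

Derivation:
Expression: (((((6+3)+(6*z))+(b*1))+(a*((x*a)*(y*7))))+0)
Scanning for simplifiable subexpressions (pre-order)...
  at root: (((((6+3)+(6*z))+(b*1))+(a*((x*a)*(y*7))))+0) (SIMPLIFIABLE)
  at L: ((((6+3)+(6*z))+(b*1))+(a*((x*a)*(y*7)))) (not simplifiable)
  at LL: (((6+3)+(6*z))+(b*1)) (not simplifiable)
  at LLL: ((6+3)+(6*z)) (not simplifiable)
  at LLLL: (6+3) (SIMPLIFIABLE)
  at LLLR: (6*z) (not simplifiable)
  at LLR: (b*1) (SIMPLIFIABLE)
  at LR: (a*((x*a)*(y*7))) (not simplifiable)
  at LRR: ((x*a)*(y*7)) (not simplifiable)
  at LRRL: (x*a) (not simplifiable)
  at LRRR: (y*7) (not simplifiable)
Found simplifiable subexpr at path root: (((((6+3)+(6*z))+(b*1))+(a*((x*a)*(y*7))))+0)
One SIMPLIFY step would give: ((((6+3)+(6*z))+(b*1))+(a*((x*a)*(y*7))))
-> NOT in normal form.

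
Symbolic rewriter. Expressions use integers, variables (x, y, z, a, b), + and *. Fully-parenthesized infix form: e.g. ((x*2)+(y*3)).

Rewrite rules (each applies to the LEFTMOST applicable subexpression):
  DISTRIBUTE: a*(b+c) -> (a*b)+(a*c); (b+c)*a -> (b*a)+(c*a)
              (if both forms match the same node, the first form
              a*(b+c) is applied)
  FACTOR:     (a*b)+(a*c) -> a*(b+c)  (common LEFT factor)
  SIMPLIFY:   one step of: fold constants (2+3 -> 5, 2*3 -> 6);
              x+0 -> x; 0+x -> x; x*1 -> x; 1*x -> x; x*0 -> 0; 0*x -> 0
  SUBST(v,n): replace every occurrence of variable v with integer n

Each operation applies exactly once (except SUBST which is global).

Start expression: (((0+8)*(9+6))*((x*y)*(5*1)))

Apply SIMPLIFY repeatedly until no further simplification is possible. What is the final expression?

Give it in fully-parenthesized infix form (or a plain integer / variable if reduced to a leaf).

Answer: (120*((x*y)*5))

Derivation:
Start: (((0+8)*(9+6))*((x*y)*(5*1)))
Step 1: at LL: (0+8) -> 8; overall: (((0+8)*(9+6))*((x*y)*(5*1))) -> ((8*(9+6))*((x*y)*(5*1)))
Step 2: at LR: (9+6) -> 15; overall: ((8*(9+6))*((x*y)*(5*1))) -> ((8*15)*((x*y)*(5*1)))
Step 3: at L: (8*15) -> 120; overall: ((8*15)*((x*y)*(5*1))) -> (120*((x*y)*(5*1)))
Step 4: at RR: (5*1) -> 5; overall: (120*((x*y)*(5*1))) -> (120*((x*y)*5))
Fixed point: (120*((x*y)*5))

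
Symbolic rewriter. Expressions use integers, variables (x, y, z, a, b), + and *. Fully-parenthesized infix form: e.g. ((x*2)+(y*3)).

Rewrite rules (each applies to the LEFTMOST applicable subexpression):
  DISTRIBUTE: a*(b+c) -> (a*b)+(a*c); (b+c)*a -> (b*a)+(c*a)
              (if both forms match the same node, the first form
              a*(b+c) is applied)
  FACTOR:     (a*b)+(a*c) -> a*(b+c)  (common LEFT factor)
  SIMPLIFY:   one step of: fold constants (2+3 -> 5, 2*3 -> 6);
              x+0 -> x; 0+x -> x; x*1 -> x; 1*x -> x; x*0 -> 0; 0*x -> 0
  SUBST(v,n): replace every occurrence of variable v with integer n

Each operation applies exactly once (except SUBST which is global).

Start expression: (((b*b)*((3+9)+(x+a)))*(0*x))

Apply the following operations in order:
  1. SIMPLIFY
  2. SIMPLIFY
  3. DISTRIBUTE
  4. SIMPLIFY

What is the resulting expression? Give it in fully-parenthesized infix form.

Start: (((b*b)*((3+9)+(x+a)))*(0*x))
Apply SIMPLIFY at LRL (target: (3+9)): (((b*b)*((3+9)+(x+a)))*(0*x)) -> (((b*b)*(12+(x+a)))*(0*x))
Apply SIMPLIFY at R (target: (0*x)): (((b*b)*(12+(x+a)))*(0*x)) -> (((b*b)*(12+(x+a)))*0)
Apply DISTRIBUTE at L (target: ((b*b)*(12+(x+a)))): (((b*b)*(12+(x+a)))*0) -> ((((b*b)*12)+((b*b)*(x+a)))*0)
Apply SIMPLIFY at root (target: ((((b*b)*12)+((b*b)*(x+a)))*0)): ((((b*b)*12)+((b*b)*(x+a)))*0) -> 0

Answer: 0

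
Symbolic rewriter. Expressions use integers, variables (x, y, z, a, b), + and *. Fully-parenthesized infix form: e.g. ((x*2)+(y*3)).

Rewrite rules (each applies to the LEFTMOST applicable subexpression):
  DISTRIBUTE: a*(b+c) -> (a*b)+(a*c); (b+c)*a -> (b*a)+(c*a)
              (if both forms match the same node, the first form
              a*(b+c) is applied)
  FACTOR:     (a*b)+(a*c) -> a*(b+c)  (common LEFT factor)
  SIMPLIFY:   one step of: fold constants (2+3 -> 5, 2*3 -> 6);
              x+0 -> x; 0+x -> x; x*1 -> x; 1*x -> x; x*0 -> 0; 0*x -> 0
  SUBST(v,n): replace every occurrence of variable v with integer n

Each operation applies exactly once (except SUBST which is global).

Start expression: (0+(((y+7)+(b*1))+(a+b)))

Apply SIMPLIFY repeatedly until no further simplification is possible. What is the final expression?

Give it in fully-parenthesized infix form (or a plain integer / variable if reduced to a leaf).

Start: (0+(((y+7)+(b*1))+(a+b)))
Step 1: at root: (0+(((y+7)+(b*1))+(a+b))) -> (((y+7)+(b*1))+(a+b)); overall: (0+(((y+7)+(b*1))+(a+b))) -> (((y+7)+(b*1))+(a+b))
Step 2: at LR: (b*1) -> b; overall: (((y+7)+(b*1))+(a+b)) -> (((y+7)+b)+(a+b))
Fixed point: (((y+7)+b)+(a+b))

Answer: (((y+7)+b)+(a+b))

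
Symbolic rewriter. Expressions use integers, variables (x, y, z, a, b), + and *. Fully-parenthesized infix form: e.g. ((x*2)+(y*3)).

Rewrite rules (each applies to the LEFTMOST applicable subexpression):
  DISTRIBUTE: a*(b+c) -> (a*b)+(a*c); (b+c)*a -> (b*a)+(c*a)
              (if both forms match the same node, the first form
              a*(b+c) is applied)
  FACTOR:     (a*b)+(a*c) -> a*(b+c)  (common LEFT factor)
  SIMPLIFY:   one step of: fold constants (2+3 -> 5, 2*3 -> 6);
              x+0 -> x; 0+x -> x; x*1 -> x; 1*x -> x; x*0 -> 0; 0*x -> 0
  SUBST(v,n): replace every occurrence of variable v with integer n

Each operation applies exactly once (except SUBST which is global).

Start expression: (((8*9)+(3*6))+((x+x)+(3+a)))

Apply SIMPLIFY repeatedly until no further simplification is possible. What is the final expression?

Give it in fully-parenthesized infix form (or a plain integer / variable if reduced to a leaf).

Answer: (90+((x+x)+(3+a)))

Derivation:
Start: (((8*9)+(3*6))+((x+x)+(3+a)))
Step 1: at LL: (8*9) -> 72; overall: (((8*9)+(3*6))+((x+x)+(3+a))) -> ((72+(3*6))+((x+x)+(3+a)))
Step 2: at LR: (3*6) -> 18; overall: ((72+(3*6))+((x+x)+(3+a))) -> ((72+18)+((x+x)+(3+a)))
Step 3: at L: (72+18) -> 90; overall: ((72+18)+((x+x)+(3+a))) -> (90+((x+x)+(3+a)))
Fixed point: (90+((x+x)+(3+a)))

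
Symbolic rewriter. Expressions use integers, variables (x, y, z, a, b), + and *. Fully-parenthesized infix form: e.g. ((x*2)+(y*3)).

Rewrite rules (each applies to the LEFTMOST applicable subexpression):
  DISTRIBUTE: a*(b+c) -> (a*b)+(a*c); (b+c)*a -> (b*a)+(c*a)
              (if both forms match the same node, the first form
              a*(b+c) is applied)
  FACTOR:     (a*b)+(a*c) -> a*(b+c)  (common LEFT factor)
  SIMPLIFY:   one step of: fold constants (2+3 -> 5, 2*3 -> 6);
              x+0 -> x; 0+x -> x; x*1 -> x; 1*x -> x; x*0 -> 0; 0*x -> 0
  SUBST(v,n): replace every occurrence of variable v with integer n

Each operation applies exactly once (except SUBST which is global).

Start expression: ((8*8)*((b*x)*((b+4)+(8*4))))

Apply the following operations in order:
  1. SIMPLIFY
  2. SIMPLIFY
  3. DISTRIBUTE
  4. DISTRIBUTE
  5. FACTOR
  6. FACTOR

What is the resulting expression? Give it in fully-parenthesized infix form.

Answer: (64*((b*x)*((b+4)+32)))

Derivation:
Start: ((8*8)*((b*x)*((b+4)+(8*4))))
Apply SIMPLIFY at L (target: (8*8)): ((8*8)*((b*x)*((b+4)+(8*4)))) -> (64*((b*x)*((b+4)+(8*4))))
Apply SIMPLIFY at RRR (target: (8*4)): (64*((b*x)*((b+4)+(8*4)))) -> (64*((b*x)*((b+4)+32)))
Apply DISTRIBUTE at R (target: ((b*x)*((b+4)+32))): (64*((b*x)*((b+4)+32))) -> (64*(((b*x)*(b+4))+((b*x)*32)))
Apply DISTRIBUTE at root (target: (64*(((b*x)*(b+4))+((b*x)*32)))): (64*(((b*x)*(b+4))+((b*x)*32))) -> ((64*((b*x)*(b+4)))+(64*((b*x)*32)))
Apply FACTOR at root (target: ((64*((b*x)*(b+4)))+(64*((b*x)*32)))): ((64*((b*x)*(b+4)))+(64*((b*x)*32))) -> (64*(((b*x)*(b+4))+((b*x)*32)))
Apply FACTOR at R (target: (((b*x)*(b+4))+((b*x)*32))): (64*(((b*x)*(b+4))+((b*x)*32))) -> (64*((b*x)*((b+4)+32)))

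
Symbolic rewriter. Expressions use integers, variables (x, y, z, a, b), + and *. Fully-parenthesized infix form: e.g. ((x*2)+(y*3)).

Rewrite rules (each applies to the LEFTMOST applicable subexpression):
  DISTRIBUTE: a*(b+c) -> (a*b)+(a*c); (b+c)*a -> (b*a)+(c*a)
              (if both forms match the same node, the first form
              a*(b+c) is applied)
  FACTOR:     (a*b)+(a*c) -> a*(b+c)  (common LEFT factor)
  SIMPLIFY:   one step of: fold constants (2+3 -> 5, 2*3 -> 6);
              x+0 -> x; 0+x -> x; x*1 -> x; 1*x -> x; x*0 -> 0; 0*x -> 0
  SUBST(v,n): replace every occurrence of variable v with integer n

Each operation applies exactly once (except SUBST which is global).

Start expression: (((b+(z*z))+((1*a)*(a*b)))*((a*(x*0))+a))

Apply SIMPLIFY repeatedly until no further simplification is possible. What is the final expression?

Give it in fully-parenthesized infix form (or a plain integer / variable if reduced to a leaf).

Start: (((b+(z*z))+((1*a)*(a*b)))*((a*(x*0))+a))
Step 1: at LRL: (1*a) -> a; overall: (((b+(z*z))+((1*a)*(a*b)))*((a*(x*0))+a)) -> (((b+(z*z))+(a*(a*b)))*((a*(x*0))+a))
Step 2: at RLR: (x*0) -> 0; overall: (((b+(z*z))+(a*(a*b)))*((a*(x*0))+a)) -> (((b+(z*z))+(a*(a*b)))*((a*0)+a))
Step 3: at RL: (a*0) -> 0; overall: (((b+(z*z))+(a*(a*b)))*((a*0)+a)) -> (((b+(z*z))+(a*(a*b)))*(0+a))
Step 4: at R: (0+a) -> a; overall: (((b+(z*z))+(a*(a*b)))*(0+a)) -> (((b+(z*z))+(a*(a*b)))*a)
Fixed point: (((b+(z*z))+(a*(a*b)))*a)

Answer: (((b+(z*z))+(a*(a*b)))*a)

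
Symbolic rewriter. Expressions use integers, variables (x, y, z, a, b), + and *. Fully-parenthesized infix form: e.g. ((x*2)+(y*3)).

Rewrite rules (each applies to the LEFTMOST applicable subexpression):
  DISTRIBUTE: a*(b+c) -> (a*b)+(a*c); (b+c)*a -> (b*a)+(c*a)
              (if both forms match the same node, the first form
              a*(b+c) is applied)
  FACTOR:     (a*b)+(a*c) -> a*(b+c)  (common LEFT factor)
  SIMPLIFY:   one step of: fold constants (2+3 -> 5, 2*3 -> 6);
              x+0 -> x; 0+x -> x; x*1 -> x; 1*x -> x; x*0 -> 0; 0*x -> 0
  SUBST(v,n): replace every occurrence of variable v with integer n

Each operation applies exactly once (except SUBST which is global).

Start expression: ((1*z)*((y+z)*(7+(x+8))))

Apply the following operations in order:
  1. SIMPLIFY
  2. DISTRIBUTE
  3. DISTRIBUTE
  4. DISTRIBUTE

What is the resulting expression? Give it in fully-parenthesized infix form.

Answer: ((z*((y*7)+(z*7)))+(z*((y+z)*(x+8))))

Derivation:
Start: ((1*z)*((y+z)*(7+(x+8))))
Apply SIMPLIFY at L (target: (1*z)): ((1*z)*((y+z)*(7+(x+8)))) -> (z*((y+z)*(7+(x+8))))
Apply DISTRIBUTE at R (target: ((y+z)*(7+(x+8)))): (z*((y+z)*(7+(x+8)))) -> (z*(((y+z)*7)+((y+z)*(x+8))))
Apply DISTRIBUTE at root (target: (z*(((y+z)*7)+((y+z)*(x+8))))): (z*(((y+z)*7)+((y+z)*(x+8)))) -> ((z*((y+z)*7))+(z*((y+z)*(x+8))))
Apply DISTRIBUTE at LR (target: ((y+z)*7)): ((z*((y+z)*7))+(z*((y+z)*(x+8)))) -> ((z*((y*7)+(z*7)))+(z*((y+z)*(x+8))))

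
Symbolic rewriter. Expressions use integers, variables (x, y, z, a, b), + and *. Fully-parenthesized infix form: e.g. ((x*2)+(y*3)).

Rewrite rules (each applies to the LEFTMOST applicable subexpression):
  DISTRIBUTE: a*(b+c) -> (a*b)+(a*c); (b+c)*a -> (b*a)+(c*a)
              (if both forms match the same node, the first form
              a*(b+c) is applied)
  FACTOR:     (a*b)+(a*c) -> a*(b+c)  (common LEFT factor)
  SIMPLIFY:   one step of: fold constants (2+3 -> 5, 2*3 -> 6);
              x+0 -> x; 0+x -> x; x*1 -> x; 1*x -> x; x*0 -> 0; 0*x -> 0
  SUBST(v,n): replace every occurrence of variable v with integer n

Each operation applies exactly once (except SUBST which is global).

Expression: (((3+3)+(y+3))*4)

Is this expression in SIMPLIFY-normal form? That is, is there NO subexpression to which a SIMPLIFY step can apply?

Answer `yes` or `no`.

Answer: no

Derivation:
Expression: (((3+3)+(y+3))*4)
Scanning for simplifiable subexpressions (pre-order)...
  at root: (((3+3)+(y+3))*4) (not simplifiable)
  at L: ((3+3)+(y+3)) (not simplifiable)
  at LL: (3+3) (SIMPLIFIABLE)
  at LR: (y+3) (not simplifiable)
Found simplifiable subexpr at path LL: (3+3)
One SIMPLIFY step would give: ((6+(y+3))*4)
-> NOT in normal form.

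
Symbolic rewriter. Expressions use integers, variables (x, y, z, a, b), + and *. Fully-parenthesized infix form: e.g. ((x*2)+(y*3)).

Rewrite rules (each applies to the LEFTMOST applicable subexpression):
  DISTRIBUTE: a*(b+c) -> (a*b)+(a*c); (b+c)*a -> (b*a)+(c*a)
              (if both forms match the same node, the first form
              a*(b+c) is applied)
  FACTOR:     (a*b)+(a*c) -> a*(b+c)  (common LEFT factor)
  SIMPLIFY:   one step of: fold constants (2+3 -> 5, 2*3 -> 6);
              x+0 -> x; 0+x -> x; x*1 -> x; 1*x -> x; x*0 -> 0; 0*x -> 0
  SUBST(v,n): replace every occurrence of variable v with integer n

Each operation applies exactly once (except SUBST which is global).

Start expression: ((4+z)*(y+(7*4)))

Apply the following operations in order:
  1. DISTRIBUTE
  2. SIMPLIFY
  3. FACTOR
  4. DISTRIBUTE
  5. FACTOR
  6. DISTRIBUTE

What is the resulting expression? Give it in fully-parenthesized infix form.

Answer: (((4+z)*y)+((4+z)*28))

Derivation:
Start: ((4+z)*(y+(7*4)))
Apply DISTRIBUTE at root (target: ((4+z)*(y+(7*4)))): ((4+z)*(y+(7*4))) -> (((4+z)*y)+((4+z)*(7*4)))
Apply SIMPLIFY at RR (target: (7*4)): (((4+z)*y)+((4+z)*(7*4))) -> (((4+z)*y)+((4+z)*28))
Apply FACTOR at root (target: (((4+z)*y)+((4+z)*28))): (((4+z)*y)+((4+z)*28)) -> ((4+z)*(y+28))
Apply DISTRIBUTE at root (target: ((4+z)*(y+28))): ((4+z)*(y+28)) -> (((4+z)*y)+((4+z)*28))
Apply FACTOR at root (target: (((4+z)*y)+((4+z)*28))): (((4+z)*y)+((4+z)*28)) -> ((4+z)*(y+28))
Apply DISTRIBUTE at root (target: ((4+z)*(y+28))): ((4+z)*(y+28)) -> (((4+z)*y)+((4+z)*28))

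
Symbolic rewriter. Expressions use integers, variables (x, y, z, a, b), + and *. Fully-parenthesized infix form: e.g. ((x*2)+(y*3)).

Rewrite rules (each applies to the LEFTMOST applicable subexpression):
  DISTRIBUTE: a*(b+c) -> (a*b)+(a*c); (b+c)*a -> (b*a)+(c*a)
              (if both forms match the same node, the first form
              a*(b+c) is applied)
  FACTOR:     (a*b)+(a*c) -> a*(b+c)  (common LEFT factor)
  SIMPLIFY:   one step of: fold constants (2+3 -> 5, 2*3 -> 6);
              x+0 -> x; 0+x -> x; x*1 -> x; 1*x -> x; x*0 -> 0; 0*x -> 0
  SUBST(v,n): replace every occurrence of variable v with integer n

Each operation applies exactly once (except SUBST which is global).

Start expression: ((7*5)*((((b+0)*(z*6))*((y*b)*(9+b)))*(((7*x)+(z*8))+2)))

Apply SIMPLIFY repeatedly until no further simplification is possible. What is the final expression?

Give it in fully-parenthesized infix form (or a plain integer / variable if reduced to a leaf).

Answer: (35*(((b*(z*6))*((y*b)*(9+b)))*(((7*x)+(z*8))+2)))

Derivation:
Start: ((7*5)*((((b+0)*(z*6))*((y*b)*(9+b)))*(((7*x)+(z*8))+2)))
Step 1: at L: (7*5) -> 35; overall: ((7*5)*((((b+0)*(z*6))*((y*b)*(9+b)))*(((7*x)+(z*8))+2))) -> (35*((((b+0)*(z*6))*((y*b)*(9+b)))*(((7*x)+(z*8))+2)))
Step 2: at RLLL: (b+0) -> b; overall: (35*((((b+0)*(z*6))*((y*b)*(9+b)))*(((7*x)+(z*8))+2))) -> (35*(((b*(z*6))*((y*b)*(9+b)))*(((7*x)+(z*8))+2)))
Fixed point: (35*(((b*(z*6))*((y*b)*(9+b)))*(((7*x)+(z*8))+2)))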